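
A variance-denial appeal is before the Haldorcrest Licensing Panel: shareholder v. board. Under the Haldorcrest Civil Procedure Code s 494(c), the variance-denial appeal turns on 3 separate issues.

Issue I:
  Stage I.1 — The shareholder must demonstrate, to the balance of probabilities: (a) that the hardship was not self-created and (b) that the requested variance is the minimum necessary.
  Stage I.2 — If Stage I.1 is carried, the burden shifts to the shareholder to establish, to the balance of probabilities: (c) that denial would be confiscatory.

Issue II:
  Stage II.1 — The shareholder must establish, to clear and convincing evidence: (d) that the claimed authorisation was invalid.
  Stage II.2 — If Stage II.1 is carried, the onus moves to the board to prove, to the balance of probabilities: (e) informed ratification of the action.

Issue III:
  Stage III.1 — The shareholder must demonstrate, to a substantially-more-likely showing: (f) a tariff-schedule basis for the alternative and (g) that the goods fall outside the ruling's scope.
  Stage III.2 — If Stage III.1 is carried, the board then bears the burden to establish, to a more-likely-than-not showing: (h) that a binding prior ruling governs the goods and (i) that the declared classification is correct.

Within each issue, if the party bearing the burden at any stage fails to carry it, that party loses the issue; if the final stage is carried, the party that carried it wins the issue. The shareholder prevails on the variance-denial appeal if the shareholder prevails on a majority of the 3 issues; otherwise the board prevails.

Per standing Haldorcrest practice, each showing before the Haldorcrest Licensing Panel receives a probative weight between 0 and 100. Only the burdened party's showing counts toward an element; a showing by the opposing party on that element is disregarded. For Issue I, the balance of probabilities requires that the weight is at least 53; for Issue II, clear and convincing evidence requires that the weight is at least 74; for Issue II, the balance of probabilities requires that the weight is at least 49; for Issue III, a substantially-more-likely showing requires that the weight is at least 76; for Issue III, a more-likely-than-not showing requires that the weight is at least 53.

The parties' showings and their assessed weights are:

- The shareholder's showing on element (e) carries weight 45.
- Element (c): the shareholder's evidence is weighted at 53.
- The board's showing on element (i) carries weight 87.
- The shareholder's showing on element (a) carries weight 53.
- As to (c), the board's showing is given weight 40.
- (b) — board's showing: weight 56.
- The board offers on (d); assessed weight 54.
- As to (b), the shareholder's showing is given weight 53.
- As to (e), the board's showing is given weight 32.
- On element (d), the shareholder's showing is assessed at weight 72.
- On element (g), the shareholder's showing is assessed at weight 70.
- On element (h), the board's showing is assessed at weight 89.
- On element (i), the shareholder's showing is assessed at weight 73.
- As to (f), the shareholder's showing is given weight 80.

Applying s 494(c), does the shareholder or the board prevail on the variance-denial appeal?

board

— Issue I —
At Stage I.1 the shareholder must meet the balance of probabilities (weight is at least 53): on (a) the weight is 53, which does reach 53, so (a) meets the standard; on (b) the weight is 53 (the board's 56 is given no effect), which does reach 53, so (b) meets the standard.
  Stage I.1 is satisfied; the shareholder continues to bear the burden.
At Stage I.2 the shareholder must meet the balance of probabilities (weight is at least 53): on (c) the weight is 53 (the board's 40 is given no effect), ≥ 53, so (c) meets the standard.
  All elements met at the final stage.
With every stage satisfied, the shareholder prevails on this issue.
— Issue II —
Stage II.1 (shareholder, clear and convincing evidence, weight is at least 74): (d) 72 (board's 54 disregarded) < 74 — fails.
  Not every element is met, so the shareholder fails to carry Stage II.1.
So the board prevails on this issue.
— Issue III —
Stage III.1 (shareholder, a substantially-more-likely showing, weight is at least 76): (f) 80 ≥ 76 — meets; (g) 70 < 76 — fails.
  Stage III.1 not carried; the shareholder fails its burden.
The analysis ends at Stage III.1; the board prevails on this issue.
Per-issue: Issue I → shareholder; Issue II → board; Issue III → board. The shareholder must prevail on a majority of issues; overall, the board prevails.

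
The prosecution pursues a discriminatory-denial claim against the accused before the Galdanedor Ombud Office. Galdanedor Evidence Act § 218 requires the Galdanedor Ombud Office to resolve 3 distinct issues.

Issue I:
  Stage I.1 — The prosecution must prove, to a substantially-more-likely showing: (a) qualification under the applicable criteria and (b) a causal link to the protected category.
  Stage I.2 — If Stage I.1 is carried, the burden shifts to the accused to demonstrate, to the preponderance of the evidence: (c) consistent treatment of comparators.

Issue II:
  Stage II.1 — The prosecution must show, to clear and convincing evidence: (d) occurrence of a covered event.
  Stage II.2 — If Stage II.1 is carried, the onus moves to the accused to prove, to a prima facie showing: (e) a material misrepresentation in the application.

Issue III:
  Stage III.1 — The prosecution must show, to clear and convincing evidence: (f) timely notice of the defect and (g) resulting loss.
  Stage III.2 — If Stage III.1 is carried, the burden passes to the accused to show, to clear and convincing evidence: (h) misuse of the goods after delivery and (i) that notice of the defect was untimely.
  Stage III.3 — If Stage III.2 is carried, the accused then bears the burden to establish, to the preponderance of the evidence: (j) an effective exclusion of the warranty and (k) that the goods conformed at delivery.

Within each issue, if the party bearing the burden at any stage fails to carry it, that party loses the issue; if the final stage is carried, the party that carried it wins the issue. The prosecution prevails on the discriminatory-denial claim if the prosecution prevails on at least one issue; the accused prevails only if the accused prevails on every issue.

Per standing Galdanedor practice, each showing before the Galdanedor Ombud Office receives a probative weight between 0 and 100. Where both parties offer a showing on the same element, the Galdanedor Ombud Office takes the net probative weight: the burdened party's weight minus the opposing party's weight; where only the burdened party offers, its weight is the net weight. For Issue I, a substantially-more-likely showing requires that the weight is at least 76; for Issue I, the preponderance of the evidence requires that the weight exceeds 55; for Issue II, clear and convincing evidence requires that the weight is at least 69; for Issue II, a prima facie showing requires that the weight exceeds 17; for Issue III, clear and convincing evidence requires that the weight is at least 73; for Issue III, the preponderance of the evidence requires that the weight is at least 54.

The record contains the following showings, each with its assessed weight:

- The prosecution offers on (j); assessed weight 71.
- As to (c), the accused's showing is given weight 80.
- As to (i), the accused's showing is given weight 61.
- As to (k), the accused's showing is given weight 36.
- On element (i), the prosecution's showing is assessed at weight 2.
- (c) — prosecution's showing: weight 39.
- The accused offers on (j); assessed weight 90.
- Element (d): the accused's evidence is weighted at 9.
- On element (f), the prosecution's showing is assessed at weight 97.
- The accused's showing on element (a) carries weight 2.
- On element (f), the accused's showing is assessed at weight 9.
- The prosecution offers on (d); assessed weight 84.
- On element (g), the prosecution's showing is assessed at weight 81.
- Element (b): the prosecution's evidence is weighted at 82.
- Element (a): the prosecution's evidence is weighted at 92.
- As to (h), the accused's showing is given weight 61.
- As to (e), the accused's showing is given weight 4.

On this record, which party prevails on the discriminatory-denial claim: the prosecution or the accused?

— Issue I —
Stage I.1 — burden on prosecution; standard: a substantially-more-likely showing (weight is at least 76).
    (a): 92 − 2 = 90 ≥ 76 [met]
    (b): 82 ≥ 76 [met]
  Stage I.1 is satisfied; the onus moves to the accused.
Stage I.2 — burden on accused; standard: the preponderance of the evidence (weight exceeds 55).
    (c): 80 − 39 = 41 ≤ 55 [not met]
  Stage I.2 not carried; the accused fails its burden.
The prosecution prevails on this issue.
— Issue II —
Stage II.1 (prosecution, clear and convincing evidence, weight is at least 69): (d) net 84−9=75 ≥ 69 — meets.
  Stage II.1 is satisfied; the onus moves to the accused.
Stage II.2 (accused, a prima facie showing, weight exceeds 17): (e) 4 ≤ 17 — fails.
  The accused does not carry Stage II.2.
The prosecution prevails on this issue.
— Issue III —
Stage III.1 — burden on prosecution; standard: clear and convincing evidence (weight is at least 73).
    (f): 97 − 9 = 88 ≥ 73 [met]
    (g): 81 ≥ 73 [met]
  Stage III.1 is satisfied; the onus moves to the accused.
Stage III.2 — burden on accused; standard: clear and convincing evidence (weight is at least 73).
    (h): 61 < 73 [not met]
    (i): 61 − 2 = 59 < 73 [not met]
  Stage III.2 not carried; the accused fails its burden.
So the prosecution prevails on this issue.
Per-issue: Issue I → prosecution; Issue II → prosecution; Issue III → prosecution. The prosecution must prevail on at least one issue; overall, the prosecution prevails.

prosecution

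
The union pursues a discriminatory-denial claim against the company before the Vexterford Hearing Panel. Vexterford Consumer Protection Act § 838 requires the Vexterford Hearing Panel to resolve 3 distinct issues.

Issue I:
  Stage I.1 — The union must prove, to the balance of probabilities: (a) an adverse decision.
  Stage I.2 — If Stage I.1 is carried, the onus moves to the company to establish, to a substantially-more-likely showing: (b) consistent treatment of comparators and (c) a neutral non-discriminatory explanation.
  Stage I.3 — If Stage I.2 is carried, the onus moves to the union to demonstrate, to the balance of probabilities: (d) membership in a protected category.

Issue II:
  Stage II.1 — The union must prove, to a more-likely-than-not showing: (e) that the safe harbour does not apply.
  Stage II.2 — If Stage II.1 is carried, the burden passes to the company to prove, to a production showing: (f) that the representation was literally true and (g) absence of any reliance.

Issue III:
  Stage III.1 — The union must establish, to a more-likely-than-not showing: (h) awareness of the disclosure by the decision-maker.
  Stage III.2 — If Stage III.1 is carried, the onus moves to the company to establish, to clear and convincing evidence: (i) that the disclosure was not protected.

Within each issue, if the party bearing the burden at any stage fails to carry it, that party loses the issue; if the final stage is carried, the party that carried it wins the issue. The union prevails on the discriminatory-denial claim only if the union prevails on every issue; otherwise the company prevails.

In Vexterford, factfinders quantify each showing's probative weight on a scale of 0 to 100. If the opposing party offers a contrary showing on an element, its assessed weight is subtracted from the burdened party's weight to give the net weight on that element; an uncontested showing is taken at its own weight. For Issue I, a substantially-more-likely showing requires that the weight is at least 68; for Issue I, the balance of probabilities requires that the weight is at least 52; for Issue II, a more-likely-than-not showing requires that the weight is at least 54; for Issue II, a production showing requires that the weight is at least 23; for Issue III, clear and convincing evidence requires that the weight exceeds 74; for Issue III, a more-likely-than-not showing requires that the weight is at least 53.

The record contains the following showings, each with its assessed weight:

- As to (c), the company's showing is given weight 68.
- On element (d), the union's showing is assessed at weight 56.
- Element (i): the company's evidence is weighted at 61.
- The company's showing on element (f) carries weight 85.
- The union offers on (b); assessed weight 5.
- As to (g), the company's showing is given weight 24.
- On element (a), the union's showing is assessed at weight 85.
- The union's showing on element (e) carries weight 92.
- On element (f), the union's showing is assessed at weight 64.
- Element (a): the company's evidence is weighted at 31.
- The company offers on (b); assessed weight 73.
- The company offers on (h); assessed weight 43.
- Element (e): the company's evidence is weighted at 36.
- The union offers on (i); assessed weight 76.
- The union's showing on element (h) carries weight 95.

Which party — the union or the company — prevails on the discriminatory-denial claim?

company

— Issue I —
Stage I.1 — burden on union; standard: the balance of probabilities (weight is at least 52).
    (a): 85 − 31 = 54 ≥ 52 [met]
  All elements met. The burden passes to the company.
Stage I.2 — burden on company; standard: a substantially-more-likely showing (weight is at least 68).
    (b): 73 − 5 = 68 ≥ 68 [met]
    (c): 68 ≥ 68 [met]
  All elements met. The burden passes to the union.
Stage I.3 — burden on union; standard: the balance of probabilities (weight is at least 52).
    (d): 56 ≥ 52 [met]
  The union carries the last stage.
With every stage satisfied, the union prevails on this issue.
— Issue II —
Stage II.1 — burden on union; standard: a more-likely-than-not showing (weight is at least 54).
    (e): 92 − 36 = 56 ≥ 54 [met]
  Stage II.1 is satisfied; the onus moves to the company.
Stage II.2 — burden on company; standard: a production showing (weight is at least 23).
    (f): 85 − 64 = 21 < 23 [not met]
    (g): 24 ≥ 23 [met]
  Stage II.2 not carried; the company fails its burden.
The union prevails on this issue.
— Issue III —
At Stage III.1 the union must meet a more-likely-than-not showing (weight is at least 53): on (h) the weight is 95 less the opposing 43 gives net 52, which does not reach 53, so (h) does not meet the standard.
  Not every element is met, so the union fails to carry Stage III.1.
The analysis ends at Stage III.1; the company prevails on this issue.
Per-issue: Issue I → union; Issue II → union; Issue III → company. The union must prevail on every issue; overall, the company prevails.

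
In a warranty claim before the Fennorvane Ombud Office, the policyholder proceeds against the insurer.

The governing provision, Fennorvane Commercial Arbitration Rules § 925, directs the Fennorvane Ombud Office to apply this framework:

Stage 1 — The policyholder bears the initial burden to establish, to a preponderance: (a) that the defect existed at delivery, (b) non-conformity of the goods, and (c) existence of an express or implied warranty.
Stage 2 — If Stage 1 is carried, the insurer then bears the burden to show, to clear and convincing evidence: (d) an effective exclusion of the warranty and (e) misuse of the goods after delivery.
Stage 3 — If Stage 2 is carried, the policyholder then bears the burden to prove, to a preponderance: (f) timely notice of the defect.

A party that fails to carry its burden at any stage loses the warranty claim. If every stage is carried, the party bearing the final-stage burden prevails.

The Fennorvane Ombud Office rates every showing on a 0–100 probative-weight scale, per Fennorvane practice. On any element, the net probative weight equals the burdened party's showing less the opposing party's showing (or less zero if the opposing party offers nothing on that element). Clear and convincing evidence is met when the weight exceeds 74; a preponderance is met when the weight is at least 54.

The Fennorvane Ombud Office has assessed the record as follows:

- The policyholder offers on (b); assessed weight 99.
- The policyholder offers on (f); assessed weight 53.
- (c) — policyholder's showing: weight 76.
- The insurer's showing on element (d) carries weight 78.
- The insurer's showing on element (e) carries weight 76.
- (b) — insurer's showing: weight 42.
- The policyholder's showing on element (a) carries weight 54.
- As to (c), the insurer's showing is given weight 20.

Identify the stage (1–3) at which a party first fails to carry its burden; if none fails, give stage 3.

Stage 1 — burden on policyholder; standard: a preponderance (weight is at least 54).
    (a): 54 ≥ 54 [met]
    (b): 99 − 42 = 57 ≥ 54 [met]
    (c): 76 − 20 = 56 ≥ 54 [met]
  Stage 1 carried; the burden shifts to the insurer.
Stage 2 — burden on insurer; standard: clear and convincing evidence (weight exceeds 74).
    (d): 78 > 74 [met]
    (e): 76 > 74 [met]
  Stage 2 carried; the burden shifts to the policyholder.
Stage 3 — burden on policyholder; standard: a preponderance (weight is at least 54).
    (f): 53 < 54 [not met]
  The policyholder does not carry Stage 3.
The insurer prevails.

stage 3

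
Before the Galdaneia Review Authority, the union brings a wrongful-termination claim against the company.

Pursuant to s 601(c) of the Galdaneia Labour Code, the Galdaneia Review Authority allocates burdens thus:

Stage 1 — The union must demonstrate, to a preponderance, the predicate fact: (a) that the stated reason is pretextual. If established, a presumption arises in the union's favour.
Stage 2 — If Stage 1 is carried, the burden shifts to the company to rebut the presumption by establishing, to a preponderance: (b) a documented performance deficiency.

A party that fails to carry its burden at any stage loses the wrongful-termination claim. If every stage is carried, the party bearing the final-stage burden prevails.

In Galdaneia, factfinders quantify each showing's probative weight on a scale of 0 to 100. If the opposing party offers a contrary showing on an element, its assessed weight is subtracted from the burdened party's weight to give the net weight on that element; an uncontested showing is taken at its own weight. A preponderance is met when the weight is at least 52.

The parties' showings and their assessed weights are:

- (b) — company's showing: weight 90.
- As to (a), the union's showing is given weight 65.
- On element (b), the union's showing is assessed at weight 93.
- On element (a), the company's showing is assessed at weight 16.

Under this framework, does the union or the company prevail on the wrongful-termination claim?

Stage 1 (union, a preponderance, weight is at least 52): (a) net 65−16=49 < 52 — fails.
  Stage 1 not carried; the union fails its burden.
The analysis ends at Stage 1; the company prevails.

company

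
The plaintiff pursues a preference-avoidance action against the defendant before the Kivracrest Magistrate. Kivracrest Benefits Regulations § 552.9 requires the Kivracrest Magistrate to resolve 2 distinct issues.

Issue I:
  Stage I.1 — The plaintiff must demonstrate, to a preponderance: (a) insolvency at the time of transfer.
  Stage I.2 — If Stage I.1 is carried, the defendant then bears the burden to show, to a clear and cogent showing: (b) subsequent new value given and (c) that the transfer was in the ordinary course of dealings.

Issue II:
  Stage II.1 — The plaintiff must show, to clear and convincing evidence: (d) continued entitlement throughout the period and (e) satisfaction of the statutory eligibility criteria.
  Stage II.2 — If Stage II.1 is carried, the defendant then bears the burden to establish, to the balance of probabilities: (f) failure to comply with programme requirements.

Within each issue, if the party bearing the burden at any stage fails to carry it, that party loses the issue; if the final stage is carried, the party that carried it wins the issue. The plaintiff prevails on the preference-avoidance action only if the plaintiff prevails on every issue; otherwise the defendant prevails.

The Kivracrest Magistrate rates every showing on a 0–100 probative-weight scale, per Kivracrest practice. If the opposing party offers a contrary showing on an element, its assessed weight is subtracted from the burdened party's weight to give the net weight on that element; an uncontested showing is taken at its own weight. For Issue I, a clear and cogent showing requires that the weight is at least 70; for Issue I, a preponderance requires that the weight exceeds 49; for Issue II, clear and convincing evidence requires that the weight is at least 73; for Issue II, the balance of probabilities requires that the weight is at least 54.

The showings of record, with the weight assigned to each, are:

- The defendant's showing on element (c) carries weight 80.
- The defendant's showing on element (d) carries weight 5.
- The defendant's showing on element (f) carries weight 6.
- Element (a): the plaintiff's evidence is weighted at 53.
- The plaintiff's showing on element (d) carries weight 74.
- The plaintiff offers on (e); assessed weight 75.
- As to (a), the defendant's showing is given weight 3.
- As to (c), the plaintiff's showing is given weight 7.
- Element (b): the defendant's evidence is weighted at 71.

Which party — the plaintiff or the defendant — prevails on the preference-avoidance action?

— Issue I —
Stage I.1 — burden on plaintiff; standard: a preponderance (weight exceeds 49).
    (a): 53 − 3 = 50 > 49 [met]
  Stage I.1 is satisfied; the onus moves to the defendant.
Stage I.2 — burden on defendant; standard: a clear and cogent showing (weight is at least 70).
    (b): 71 ≥ 70 [met]
    (c): 80 − 7 = 73 ≥ 70 [met]
  All elements met at the final stage.
Every stage carried; the defendant prevails on this issue.
— Issue II —
Stage II.1 (plaintiff, clear and convincing evidence, weight is at least 73): (d) net 74−5=69 < 73 — fails; (e) 75 ≥ 73 — meets.
  The plaintiff does not carry Stage II.1.
The defendant prevails on this issue.
Per-issue: Issue I → defendant; Issue II → defendant. The plaintiff must prevail on every issue; overall, the defendant prevails.

defendant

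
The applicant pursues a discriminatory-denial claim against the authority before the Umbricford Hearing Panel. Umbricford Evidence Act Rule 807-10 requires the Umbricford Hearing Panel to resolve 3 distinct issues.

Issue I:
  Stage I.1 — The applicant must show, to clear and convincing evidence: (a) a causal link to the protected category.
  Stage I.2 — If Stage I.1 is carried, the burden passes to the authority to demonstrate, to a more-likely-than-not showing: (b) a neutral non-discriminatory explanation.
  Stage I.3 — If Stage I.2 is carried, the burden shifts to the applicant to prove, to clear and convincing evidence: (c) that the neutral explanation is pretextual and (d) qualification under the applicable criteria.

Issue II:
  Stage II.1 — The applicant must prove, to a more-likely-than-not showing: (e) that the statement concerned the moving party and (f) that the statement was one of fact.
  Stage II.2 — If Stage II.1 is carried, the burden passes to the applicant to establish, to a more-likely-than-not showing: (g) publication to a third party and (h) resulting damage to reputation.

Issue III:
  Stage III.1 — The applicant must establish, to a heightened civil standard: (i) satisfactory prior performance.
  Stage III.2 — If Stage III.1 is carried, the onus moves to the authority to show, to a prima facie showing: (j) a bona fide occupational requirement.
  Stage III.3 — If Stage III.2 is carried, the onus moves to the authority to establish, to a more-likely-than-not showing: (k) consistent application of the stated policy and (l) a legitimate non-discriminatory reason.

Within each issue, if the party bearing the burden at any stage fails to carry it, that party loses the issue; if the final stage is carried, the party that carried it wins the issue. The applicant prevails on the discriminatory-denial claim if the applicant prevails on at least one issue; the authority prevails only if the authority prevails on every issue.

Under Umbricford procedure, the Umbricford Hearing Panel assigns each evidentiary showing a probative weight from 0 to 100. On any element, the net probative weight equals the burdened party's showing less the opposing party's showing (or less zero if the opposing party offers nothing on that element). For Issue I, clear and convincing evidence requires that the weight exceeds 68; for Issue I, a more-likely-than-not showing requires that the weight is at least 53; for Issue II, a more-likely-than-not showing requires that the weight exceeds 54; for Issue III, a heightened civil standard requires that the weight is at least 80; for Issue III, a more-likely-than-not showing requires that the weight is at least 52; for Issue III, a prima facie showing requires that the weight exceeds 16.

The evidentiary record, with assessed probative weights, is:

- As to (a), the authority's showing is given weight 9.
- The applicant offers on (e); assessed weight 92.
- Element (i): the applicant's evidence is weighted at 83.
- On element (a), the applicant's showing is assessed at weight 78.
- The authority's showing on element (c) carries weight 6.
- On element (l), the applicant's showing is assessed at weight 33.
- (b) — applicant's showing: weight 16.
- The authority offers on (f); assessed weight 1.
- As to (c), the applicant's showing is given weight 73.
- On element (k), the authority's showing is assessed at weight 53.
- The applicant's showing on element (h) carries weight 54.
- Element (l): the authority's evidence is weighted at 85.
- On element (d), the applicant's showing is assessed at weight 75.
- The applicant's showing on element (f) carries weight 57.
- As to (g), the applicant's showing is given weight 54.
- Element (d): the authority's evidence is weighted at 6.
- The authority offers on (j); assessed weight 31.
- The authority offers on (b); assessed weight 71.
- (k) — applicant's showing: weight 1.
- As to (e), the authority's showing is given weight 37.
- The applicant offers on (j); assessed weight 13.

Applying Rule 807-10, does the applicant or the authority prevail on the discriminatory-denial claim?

authority

— Issue I —
At Stage I.1 the applicant must meet clear and convincing evidence (weight exceeds 68): on (a) the weight is 78 less the opposing 9 gives net 69, which does exceed 68, so (a) meets the standard.
  All elements met. The burden passes to the authority.
At Stage I.2 the authority must meet a more-likely-than-not showing (weight is at least 53): on (b) the weight is 71 less the opposing 16 gives net 55, which does reach 53, so (b) meets the standard.
  Stage I.2 is satisfied; the onus moves to the applicant.
At Stage I.3 the applicant must meet clear and convincing evidence (weight exceeds 68): on (c) the weight is 73 less the opposing 6 gives net 67, which does not exceed 68, so (c) does not meet the standard; on (d) the weight is 75 less the opposing 6 gives net 69, > 68, so (d) meets the standard.
  The applicant does not carry Stage I.3.
The authority prevails on this issue.
— Issue II —
Stage II.1 (applicant, a more-likely-than-not showing, weight exceeds 54): (e) net 92−37=55 > 54 — meets; (f) net 57−1=56 > 54 — meets.
  Stage II.1 is satisfied; the applicant continues to bear the burden.
Stage II.2 (applicant, a more-likely-than-not showing, weight exceeds 54): (g) 54 ≤ 54 — fails; (h) 54 ≤ 54 — fails.
  The applicant does not carry Stage II.2.
So the authority prevails on this issue.
— Issue III —
Stage III.1 — burden on applicant; standard: a heightened civil standard (weight is at least 80).
    (i): 83 ≥ 80 [met]
  Stage III.1 is satisfied; the onus moves to the authority.
Stage III.2 — burden on authority; standard: a prima facie showing (weight exceeds 16).
    (j): 31 − 13 = 18 > 16 [met]
  Stage III.2 carried; the burden remains with the authority.
Stage III.3 — burden on authority; standard: a more-likely-than-not showing (weight is at least 52).
    (k): 53 − 1 = 52 ≥ 52 [met]
    (l): 85 − 33 = 52 ≥ 52 [met]
  The authority carries the last stage.
All stages carried — the authority prevails on this issue.
Per-issue: Issue I → authority; Issue II → authority; Issue III → authority. The applicant must prevail on at least one issue; overall, the authority prevails.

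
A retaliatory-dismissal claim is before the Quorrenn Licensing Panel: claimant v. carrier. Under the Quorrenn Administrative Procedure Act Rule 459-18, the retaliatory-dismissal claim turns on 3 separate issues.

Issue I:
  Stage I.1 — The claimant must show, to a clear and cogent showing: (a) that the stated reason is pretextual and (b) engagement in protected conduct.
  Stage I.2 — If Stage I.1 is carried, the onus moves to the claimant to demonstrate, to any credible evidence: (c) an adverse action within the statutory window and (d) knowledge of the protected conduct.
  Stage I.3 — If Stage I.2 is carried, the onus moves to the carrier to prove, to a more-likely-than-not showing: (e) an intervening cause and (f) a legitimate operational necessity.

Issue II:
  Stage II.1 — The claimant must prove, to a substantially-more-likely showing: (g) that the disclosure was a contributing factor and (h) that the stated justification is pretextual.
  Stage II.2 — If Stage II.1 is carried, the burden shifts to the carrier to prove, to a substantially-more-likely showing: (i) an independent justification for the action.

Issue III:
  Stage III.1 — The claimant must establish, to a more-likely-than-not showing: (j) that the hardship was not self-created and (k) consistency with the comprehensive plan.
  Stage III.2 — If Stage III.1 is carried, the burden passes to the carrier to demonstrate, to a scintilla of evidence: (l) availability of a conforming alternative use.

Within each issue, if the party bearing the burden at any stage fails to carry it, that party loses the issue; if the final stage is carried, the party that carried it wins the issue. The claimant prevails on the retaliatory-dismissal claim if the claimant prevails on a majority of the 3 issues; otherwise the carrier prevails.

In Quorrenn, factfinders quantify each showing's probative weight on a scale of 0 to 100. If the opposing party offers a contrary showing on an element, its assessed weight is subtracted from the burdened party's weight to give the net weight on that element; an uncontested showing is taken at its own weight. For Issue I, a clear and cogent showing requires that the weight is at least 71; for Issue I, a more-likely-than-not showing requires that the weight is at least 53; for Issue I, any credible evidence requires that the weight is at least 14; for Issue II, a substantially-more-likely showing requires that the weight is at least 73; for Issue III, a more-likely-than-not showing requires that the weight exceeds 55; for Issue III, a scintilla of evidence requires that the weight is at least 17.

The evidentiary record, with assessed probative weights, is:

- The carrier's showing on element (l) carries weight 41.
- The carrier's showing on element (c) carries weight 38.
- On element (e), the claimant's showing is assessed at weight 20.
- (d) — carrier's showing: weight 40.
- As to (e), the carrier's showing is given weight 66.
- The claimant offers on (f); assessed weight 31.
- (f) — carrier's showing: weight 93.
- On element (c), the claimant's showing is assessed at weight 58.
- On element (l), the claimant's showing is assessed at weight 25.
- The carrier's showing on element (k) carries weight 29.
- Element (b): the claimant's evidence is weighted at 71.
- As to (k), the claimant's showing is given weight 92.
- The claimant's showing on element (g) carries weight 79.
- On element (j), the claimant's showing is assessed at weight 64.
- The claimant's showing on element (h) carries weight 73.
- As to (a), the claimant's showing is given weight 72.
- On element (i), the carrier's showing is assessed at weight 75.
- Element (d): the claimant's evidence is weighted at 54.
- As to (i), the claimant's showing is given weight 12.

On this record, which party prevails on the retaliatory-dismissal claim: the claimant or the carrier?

claimant

— Issue I —
Stage I.1 (claimant, a clear and cogent showing, weight is at least 71): (a) 72 ≥ 71 — meets; (b) 71 ≥ 71 — meets.
  All elements met. The claimant retains the burden for Stage I.2.
Stage I.2 (claimant, any credible evidence, weight is at least 14): (c) net 58−38=20 ≥ 14 — meets; (d) net 54−40=14 ≥ 14 — meets.
  Stage I.2 carried; the burden shifts to the carrier.
Stage I.3 (carrier, a more-likely-than-not showing, weight is at least 53): (e) net 66−20=46 < 53 — fails; (f) net 93−31=62 ≥ 53 — meets.
  The carrier does not carry Stage I.3.
So the claimant prevails on this issue.
— Issue II —
Stage II.1 (claimant, a substantially-more-likely showing, weight is at least 73): (g) 79 ≥ 73 — meets; (h) 73 ≥ 73 — meets.
  The claimant carries Stage II.1; the carrier now bears the burden.
Stage II.2 (carrier, a substantially-more-likely showing, weight is at least 73): (i) net 75−12=63 < 73 — fails.
  The carrier does not carry Stage II.2.
The claimant prevails on this issue.
— Issue III —
Stage III.1 (claimant, a more-likely-than-not showing, weight exceeds 55): (j) 64 > 55 — meets; (k) net 92−29=63 > 55 — meets.
  Stage III.1 is satisfied; the onus moves to the carrier.
Stage III.2 (carrier, a scintilla of evidence, weight is at least 17): (l) net 41−25=16 < 17 — fails.
  Stage III.2 not carried; the carrier fails its burden.
The analysis ends at Stage III.2; the claimant prevails on this issue.
Per-issue: Issue I → claimant; Issue II → claimant; Issue III → claimant. The claimant must prevail on a majority of issues; overall, the claimant prevails.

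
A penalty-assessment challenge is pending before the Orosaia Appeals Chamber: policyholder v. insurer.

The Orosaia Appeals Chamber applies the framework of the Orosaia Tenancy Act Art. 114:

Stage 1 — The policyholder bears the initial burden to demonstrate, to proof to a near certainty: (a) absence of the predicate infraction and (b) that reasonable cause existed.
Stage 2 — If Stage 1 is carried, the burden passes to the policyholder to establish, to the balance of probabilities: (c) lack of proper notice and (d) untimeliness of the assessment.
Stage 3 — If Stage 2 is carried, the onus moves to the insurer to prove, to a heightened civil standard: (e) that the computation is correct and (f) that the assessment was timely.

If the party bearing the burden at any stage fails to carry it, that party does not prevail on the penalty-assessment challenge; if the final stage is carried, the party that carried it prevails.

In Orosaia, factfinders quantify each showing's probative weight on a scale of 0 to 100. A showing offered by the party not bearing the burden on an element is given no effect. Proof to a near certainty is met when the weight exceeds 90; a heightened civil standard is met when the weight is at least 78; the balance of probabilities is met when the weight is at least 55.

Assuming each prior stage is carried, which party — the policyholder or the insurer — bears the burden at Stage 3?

insurer

Stage 3's rule assigns the burden to the insurer (to a heightened civil standard).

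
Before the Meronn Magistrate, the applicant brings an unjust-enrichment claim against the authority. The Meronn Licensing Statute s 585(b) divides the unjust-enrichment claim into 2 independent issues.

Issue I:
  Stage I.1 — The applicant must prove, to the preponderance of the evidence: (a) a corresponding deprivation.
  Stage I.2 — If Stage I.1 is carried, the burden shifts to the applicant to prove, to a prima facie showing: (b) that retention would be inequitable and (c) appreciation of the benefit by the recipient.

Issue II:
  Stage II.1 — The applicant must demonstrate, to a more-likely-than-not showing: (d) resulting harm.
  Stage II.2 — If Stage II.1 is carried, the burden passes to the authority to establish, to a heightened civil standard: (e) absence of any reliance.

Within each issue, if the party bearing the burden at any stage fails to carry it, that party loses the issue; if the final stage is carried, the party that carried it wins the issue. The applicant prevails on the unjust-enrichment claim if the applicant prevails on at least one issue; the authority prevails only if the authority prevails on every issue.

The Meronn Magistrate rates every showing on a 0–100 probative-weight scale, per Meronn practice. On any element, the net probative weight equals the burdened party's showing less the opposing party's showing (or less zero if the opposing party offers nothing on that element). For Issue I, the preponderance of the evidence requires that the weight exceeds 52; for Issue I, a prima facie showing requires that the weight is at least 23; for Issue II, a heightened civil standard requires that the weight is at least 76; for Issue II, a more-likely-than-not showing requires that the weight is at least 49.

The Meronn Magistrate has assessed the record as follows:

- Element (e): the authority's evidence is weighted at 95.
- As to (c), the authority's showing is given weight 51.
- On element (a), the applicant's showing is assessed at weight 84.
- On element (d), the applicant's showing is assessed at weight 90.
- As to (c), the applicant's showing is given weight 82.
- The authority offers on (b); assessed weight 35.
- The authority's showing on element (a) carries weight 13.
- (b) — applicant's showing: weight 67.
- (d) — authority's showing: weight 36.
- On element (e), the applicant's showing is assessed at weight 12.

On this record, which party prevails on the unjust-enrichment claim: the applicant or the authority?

— Issue I —
Stage I.1 (applicant, the preponderance of the evidence, weight exceeds 52): (a) net 84−13=71 > 52 — meets.
  All elements met. The applicant retains the burden for Stage I.2.
Stage I.2 (applicant, a prima facie showing, weight is at least 23): (b) net 67−35=32 ≥ 23 — meets; (c) net 82−51=31 ≥ 23 — meets.
  The applicant carries the last stage.
All stages carried — the applicant prevails on this issue.
— Issue II —
Stage II.1 — burden on applicant; standard: a more-likely-than-not showing (weight is at least 49).
    (d): 90 − 36 = 54 ≥ 49 [met]
  Stage II.1 is satisfied; the onus moves to the authority.
Stage II.2 — burden on authority; standard: a heightened civil standard (weight is at least 76).
    (e): 95 − 12 = 83 ≥ 76 [met]
  Stage II.2 carried; the final stage is satisfied.
All stages carried — the authority prevails on this issue.
Per-issue: Issue I → applicant; Issue II → authority. The applicant must prevail on at least one issue; overall, the applicant prevails.

applicant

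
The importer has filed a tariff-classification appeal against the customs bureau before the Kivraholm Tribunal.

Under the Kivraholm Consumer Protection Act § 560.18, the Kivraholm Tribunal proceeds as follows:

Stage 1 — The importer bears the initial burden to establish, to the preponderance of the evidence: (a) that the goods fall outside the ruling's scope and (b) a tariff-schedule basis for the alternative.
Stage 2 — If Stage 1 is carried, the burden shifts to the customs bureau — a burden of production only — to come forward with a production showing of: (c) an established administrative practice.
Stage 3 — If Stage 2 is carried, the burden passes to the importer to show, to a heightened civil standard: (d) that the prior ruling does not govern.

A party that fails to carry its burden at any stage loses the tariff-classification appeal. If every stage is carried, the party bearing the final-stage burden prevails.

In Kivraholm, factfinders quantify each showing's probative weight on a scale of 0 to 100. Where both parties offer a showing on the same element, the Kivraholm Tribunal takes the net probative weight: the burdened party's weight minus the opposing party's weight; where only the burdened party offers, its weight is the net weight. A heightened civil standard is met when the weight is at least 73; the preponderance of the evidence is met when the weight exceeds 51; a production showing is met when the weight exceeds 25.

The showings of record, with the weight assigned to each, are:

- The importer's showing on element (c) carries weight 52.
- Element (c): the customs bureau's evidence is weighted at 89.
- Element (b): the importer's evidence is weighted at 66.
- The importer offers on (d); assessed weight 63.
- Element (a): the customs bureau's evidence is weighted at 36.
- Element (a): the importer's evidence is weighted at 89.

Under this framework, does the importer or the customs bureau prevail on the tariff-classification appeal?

customs bureau

Stage 1 (importer, the preponderance of the evidence, weight exceeds 51): (a) net 89−36=53 > 51 — meets; (b) 66 > 51 — meets.
  All elements met. The burden passes to the customs bureau.
Stage 2 (customs bureau, a production showing, weight exceeds 25): (c) net 89−52=37 > 25 — meets.
  Stage 2 carried; the burden shifts to the importer.
Stage 3 (importer, a heightened civil standard, weight is at least 73): (d) 63 < 73 — fails.
  The importer does not carry Stage 3.
The analysis ends at Stage 3; the customs bureau prevails.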